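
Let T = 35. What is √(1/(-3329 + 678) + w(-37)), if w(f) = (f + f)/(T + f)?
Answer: √260025986/2651 ≈ 6.0827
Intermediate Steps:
w(f) = 2*f/(35 + f) (w(f) = (f + f)/(35 + f) = (2*f)/(35 + f) = 2*f/(35 + f))
√(1/(-3329 + 678) + w(-37)) = √(1/(-3329 + 678) + 2*(-37)/(35 - 37)) = √(1/(-2651) + 2*(-37)/(-2)) = √(-1/2651 + 2*(-37)*(-½)) = √(-1/2651 + 37) = √(98086/2651) = √260025986/2651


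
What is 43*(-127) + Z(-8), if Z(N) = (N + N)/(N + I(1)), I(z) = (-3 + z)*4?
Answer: -5460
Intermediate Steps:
I(z) = -12 + 4*z
Z(N) = 2*N/(-8 + N) (Z(N) = (N + N)/(N + (-12 + 4*1)) = (2*N)/(N + (-12 + 4)) = (2*N)/(N - 8) = (2*N)/(-8 + N) = 2*N/(-8 + N))
43*(-127) + Z(-8) = 43*(-127) + 2*(-8)/(-8 - 8) = -5461 + 2*(-8)/(-16) = -5461 + 2*(-8)*(-1/16) = -5461 + 1 = -5460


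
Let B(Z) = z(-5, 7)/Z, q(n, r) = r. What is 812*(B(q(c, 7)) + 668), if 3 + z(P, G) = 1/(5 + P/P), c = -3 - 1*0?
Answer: 1626262/3 ≈ 5.4209e+5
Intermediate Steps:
c = -3 (c = -3 + 0 = -3)
z(P, G) = -17/6 (z(P, G) = -3 + 1/(5 + P/P) = -3 + 1/(5 + 1) = -3 + 1/6 = -3 + ⅙ = -17/6)
B(Z) = -17/(6*Z)
812*(B(q(c, 7)) + 668) = 812*(-17/6/7 + 668) = 812*(-17/6*⅐ + 668) = 812*(-17/42 + 668) = 812*(28039/42) = 1626262/3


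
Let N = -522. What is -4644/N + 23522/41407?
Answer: 11365144/1200803 ≈ 9.4646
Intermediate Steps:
-4644/N + 23522/41407 = -4644/(-522) + 23522/41407 = -4644*(-1/522) + 23522*(1/41407) = 258/29 + 23522/41407 = 11365144/1200803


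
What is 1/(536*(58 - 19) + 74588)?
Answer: 1/95492 ≈ 1.0472e-5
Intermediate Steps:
1/(536*(58 - 19) + 74588) = 1/(536*39 + 74588) = 1/(20904 + 74588) = 1/95492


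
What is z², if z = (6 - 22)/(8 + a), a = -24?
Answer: 1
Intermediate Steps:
z = 1 (z = (6 - 22)/(8 - 24) = -16/(-16) = -16*(-1/16) = 1)
z² = 1² = 1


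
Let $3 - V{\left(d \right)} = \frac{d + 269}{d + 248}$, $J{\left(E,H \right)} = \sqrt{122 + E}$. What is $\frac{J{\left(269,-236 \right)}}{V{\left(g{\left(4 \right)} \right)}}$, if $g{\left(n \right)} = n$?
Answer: $\frac{12 \sqrt{391}}{23} \approx 10.317$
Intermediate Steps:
$V{\left(d \right)} = 3 - \frac{269 + d}{248 + d}$ ($V{\left(d \right)} = 3 - \frac{d + 269}{d + 248} = 3 - \frac{269 + d}{248 + d}$)
$\frac{J{\left(269,-236 \right)}}{V{\left(g{\left(4 \right)} \right)}} = \frac{\sqrt{122 + 269}}{\frac{1}{248 + 4} \left(475 + 2 \cdot 4\right)} = \frac{\sqrt{391}}{\frac{1}{252} \left(475 + 8\right)} = \frac{\sqrt{391}}{\frac{1}{252} \cdot 483} = \frac{\sqrt{391}}{\frac{23}{12}} = \sqrt{391} \cdot \frac{12}{23} = \frac{12 \sqrt{391}}{23}$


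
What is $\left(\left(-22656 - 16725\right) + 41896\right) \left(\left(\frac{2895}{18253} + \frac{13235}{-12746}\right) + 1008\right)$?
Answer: $\frac{589287842014285}{232652738} \approx 2.5329 \cdot 10^{6}$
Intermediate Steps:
$\left(\left(-22656 - 16725\right) + 41896\right) \left(\left(\frac{2895}{18253} + \frac{13235}{-12746}\right) + 1008\right) = \left(-39381 + 41896\right) \left(\left(2895 \cdot \frac{1}{18253} + 13235 \left(- \frac{1}{12746}\right)\right) + 1008\right) = 2515 \left(\left(\frac{2895}{18253} - \frac{13235}{12746}\right) + 1008\right) = 2515 \left(- \frac{204678785}{232652738} + 1008\right) = 2515 \cdot \frac{234309281119}{232652738} = \frac{589287842014285}{232652738}$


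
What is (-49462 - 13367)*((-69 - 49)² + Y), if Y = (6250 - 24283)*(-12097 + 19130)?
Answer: 7967481514785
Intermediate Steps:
Y = -126826089 (Y = -18033*7033 = -126826089)
(-49462 - 13367)*((-69 - 49)² + Y) = (-49462 - 13367)*((-69 - 49)² - 126826089) = -62829*((-118)² - 126826089) = -62829*(13924 - 126826089) = -62829*(-126812165) = 7967481514785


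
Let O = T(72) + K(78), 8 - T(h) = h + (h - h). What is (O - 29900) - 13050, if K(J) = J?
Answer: -42936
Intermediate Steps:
T(h) = 8 - h (T(h) = 8 - (h + (h - h)) = 8 - (h + 0) = 8 - h)
O = 14 (O = (8 - 1*72) + 78 = (8 - 72) + 78 = -64 + 78 = 14)
(O - 29900) - 13050 = (14 - 29900) - 13050 = -29886 - 13050 = -42936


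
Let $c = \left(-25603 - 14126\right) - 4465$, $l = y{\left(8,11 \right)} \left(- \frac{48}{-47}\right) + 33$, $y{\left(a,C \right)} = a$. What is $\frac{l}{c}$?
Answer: $- \frac{1935}{2077118} \approx -0.00093158$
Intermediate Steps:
$l = \frac{1935}{47}$ ($l = 8 \left(- \frac{48}{-47}\right) + 33 = 8 \left(\left(-48\right) \left(- \frac{1}{47}\right)\right) + 33 = 8 \cdot \frac{48}{47} + 33 = \frac{384}{47} + 33 = \frac{1935}{47} \approx 41.17$)
$c = -44194$ ($c = -39729 - 4465 = -44194$)
$\frac{l}{c} = \frac{1935}{47 \left(-44194\right)} = \frac{1935}{47} \left(- \frac{1}{44194}\right) = - \frac{1935}{2077118}$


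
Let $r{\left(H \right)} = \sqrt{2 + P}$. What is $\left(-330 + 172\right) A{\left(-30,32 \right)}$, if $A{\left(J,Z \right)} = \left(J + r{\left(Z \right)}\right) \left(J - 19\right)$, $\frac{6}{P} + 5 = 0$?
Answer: $-232260 + \frac{15484 \sqrt{5}}{5} \approx -2.2534 \cdot 10^{5}$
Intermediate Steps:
$P = - \frac{6}{5}$ ($P = \frac{6}{-5 + 0} = \frac{6}{-5} = 6 \left(- \frac{1}{5}\right) = - \frac{6}{5} \approx -1.2$)
$r{\left(H \right)} = \frac{2 \sqrt{5}}{5}$ ($r{\left(H \right)} = \sqrt{2 - \frac{6}{5}} = \sqrt{\frac{4}{5}} = \frac{2 \sqrt{5}}{5}$)
$A{\left(J,Z \right)} = \left(-19 + J\right) \left(J + \frac{2 \sqrt{5}}{5}\right)$ ($A{\left(J,Z \right)} = \left(J + \frac{2 \sqrt{5}}{5}\right) \left(J - 19\right) = \left(J + \frac{2 \sqrt{5}}{5}\right) \left(-19 + J\right) = \left(-19 + J\right) \left(J + \frac{2 \sqrt{5}}{5}\right)$)
$\left(-330 + 172\right) A{\left(-30,32 \right)} = \left(-330 + 172\right) \left(\left(-30\right)^{2} - -570 - \frac{38 \sqrt{5}}{5} + \frac{2}{5} \left(-30\right) \sqrt{5}\right) = - 158 \left(900 + 570 - \frac{38 \sqrt{5}}{5} - 12 \sqrt{5}\right) = - 158 \left(1470 - \frac{98 \sqrt{5}}{5}\right) = -232260 + \frac{15484 \sqrt{5}}{5}$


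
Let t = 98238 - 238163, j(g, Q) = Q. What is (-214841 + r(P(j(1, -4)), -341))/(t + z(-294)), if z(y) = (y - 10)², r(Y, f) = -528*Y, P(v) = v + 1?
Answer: 19387/4319 ≈ 4.4888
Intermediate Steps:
P(v) = 1 + v
z(y) = (-10 + y)²
t = -139925
(-214841 + r(P(j(1, -4)), -341))/(t + z(-294)) = (-214841 - 528*(1 - 4))/(-139925 + (-10 - 294)²) = (-214841 - 528*(-3))/(-139925 + (-304)²) = (-214841 + 1584)/(-139925 + 92416) = -213257/(-47509) = -213257*(-1/47509) = 19387/4319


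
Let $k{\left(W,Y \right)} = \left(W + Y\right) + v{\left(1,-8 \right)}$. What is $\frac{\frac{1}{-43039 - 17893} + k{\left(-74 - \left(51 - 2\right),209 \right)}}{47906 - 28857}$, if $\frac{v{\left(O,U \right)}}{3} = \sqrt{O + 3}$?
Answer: $\frac{5605743}{1160693668} \approx 0.0048296$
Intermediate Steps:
$v{\left(O,U \right)} = 3 \sqrt{3 + O}$ ($v{\left(O,U \right)} = 3 \sqrt{O + 3} = 3 \sqrt{3 + O}$)
$k{\left(W,Y \right)} = 6 + W + Y$ ($k{\left(W,Y \right)} = \left(W + Y\right) + 3 \sqrt{3 + 1} = \left(W + Y\right) + 3 \sqrt{4} = \left(W + Y\right) + 3 \cdot 2 = \left(W + Y\right) + 6 = 6 + W + Y$)
$\frac{\frac{1}{-43039 - 17893} + k{\left(-74 - \left(51 - 2\right),209 \right)}}{47906 - 28857} = \frac{\frac{1}{-43039 - 17893} + \left(6 - \left(125 - 2\right) + 209\right)}{47906 - 28857} = \frac{\frac{1}{-60932} + \left(6 - 123 + 209\right)}{19049} = \left(- \frac{1}{60932} + \left(6 - 123 + 209\right)\right) \frac{1}{19049} = \left(- \frac{1}{60932} + 92\right) \frac{1}{19049} = \frac{5605743}{60932} \cdot \frac{1}{19049} = \frac{5605743}{1160693668}$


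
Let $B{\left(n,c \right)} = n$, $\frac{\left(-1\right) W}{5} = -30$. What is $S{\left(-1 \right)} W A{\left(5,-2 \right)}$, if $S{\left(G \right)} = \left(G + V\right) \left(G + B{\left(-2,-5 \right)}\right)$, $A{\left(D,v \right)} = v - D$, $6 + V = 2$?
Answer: $-15750$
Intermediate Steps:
$V = -4$ ($V = -6 + 2 = -4$)
$W = 150$ ($W = \left(-5\right) \left(-30\right) = 150$)
$S{\left(G \right)} = \left(-4 + G\right) \left(-2 + G\right)$ ($S{\left(G \right)} = \left(G - 4\right) \left(G - 2\right) = \left(-4 + G\right) \left(-2 + G\right)$)
$S{\left(-1 \right)} W A{\left(5,-2 \right)} = \left(8 + \left(-1\right)^{2} - -6\right) 150 \left(-2 - 5\right) = \left(8 + 1 + 6\right) 150 \left(-2 - 5\right) = 15 \cdot 150 \left(-7\right) = 2250 \left(-7\right) = -15750$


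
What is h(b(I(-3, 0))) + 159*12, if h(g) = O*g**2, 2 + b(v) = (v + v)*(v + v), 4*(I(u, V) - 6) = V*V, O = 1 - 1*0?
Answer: 22072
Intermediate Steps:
O = 1 (O = 1 + 0 = 1)
I(u, V) = 6 + V**2/4 (I(u, V) = 6 + (V*V)/4 = 6 + V**2/4)
b(v) = -2 + 4*v**2 (b(v) = -2 + (v + v)*(v + v) = -2 + (2*v)*(2*v) = -2 + 4*v**2)
h(g) = g**2 (h(g) = 1*g**2 = g**2)
h(b(I(-3, 0))) + 159*12 = (-2 + 4*(6 + (1/4)*0**2)**2)**2 + 159*12 = (-2 + 4*(6 + (1/4)*0)**2)**2 + 1908 = (-2 + 4*(6 + 0)**2)**2 + 1908 = (-2 + 4*6**2)**2 + 1908 = (-2 + 4*36)**2 + 1908 = (-2 + 144)**2 + 1908 = 142**2 + 1908 = 20164 + 1908 = 22072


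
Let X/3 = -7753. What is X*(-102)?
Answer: 2372418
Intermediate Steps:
X = -23259 (X = 3*(-7753) = -23259)
X*(-102) = -23259*(-102) = 2372418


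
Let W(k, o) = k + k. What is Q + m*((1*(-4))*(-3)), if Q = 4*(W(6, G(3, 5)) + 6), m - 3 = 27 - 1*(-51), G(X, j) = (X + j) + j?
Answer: 1044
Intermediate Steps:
G(X, j) = X + 2*j
W(k, o) = 2*k
m = 81 (m = 3 + (27 - 1*(-51)) = 3 + (27 + 51) = 3 + 78 = 81)
Q = 72 (Q = 4*(2*6 + 6) = 4*(12 + 6) = 4*18 = 72)
Q + m*((1*(-4))*(-3)) = 72 + 81*((1*(-4))*(-3)) = 72 + 81*(-4*(-3)) = 72 + 81*12 = 72 + 972 = 1044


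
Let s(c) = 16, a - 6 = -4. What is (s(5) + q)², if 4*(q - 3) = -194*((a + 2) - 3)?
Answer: 3481/4 ≈ 870.25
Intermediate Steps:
a = 2 (a = 6 - 4 = 2)
q = -91/2 (q = 3 + (-194*((2 + 2) - 3))/4 = 3 + (-194*(4 - 3))/4 = 3 + (-194*1)/4 = 3 + (¼)*(-194) = 3 - 97/2 = -91/2 ≈ -45.500)
(s(5) + q)² = (16 - 91/2)² = (-59/2)² = 3481/4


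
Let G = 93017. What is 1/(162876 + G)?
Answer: 1/255893 ≈ 3.9079e-6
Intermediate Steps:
1/(162876 + G) = 1/(162876 + 93017) = 1/255893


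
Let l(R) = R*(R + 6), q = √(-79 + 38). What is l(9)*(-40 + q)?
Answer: -5400 + 135*I*√41 ≈ -5400.0 + 864.42*I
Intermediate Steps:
q = I*√41 (q = √(-41) = I*√41 ≈ 6.4031*I)
l(R) = R*(6 + R)
l(9)*(-40 + q) = (9*(6 + 9))*(-40 + I*√41) = (9*15)*(-40 + I*√41) = 135*(-40 + I*√41) = -5400 + 135*I*√41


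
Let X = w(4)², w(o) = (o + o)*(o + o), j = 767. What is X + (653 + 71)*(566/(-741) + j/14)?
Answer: 224119078/5187 ≈ 43208.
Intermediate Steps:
w(o) = 4*o² (w(o) = (2*o)*(2*o) = 4*o²)
X = 4096 (X = (4*4²)² = (4*16)² = 64² = 4096)
X + (653 + 71)*(566/(-741) + j/14) = 4096 + (653 + 71)*(566/(-741) + 767/14) = 4096 + 724*(566*(-1/741) + 767*(1/14)) = 4096 + 724*(-566/741 + 767/14) = 4096 + 724*(560423/10374) = 4096 + 202873126/5187 = 224119078/5187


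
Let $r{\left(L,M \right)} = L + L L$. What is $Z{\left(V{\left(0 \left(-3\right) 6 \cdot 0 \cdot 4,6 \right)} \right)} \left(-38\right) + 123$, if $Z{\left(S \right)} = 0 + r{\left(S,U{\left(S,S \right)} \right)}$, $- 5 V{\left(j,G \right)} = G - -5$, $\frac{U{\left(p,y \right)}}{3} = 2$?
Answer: $\frac{567}{25} \approx 22.68$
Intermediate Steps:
$U{\left(p,y \right)} = 6$ ($U{\left(p,y \right)} = 3 \cdot 2 = 6$)
$r{\left(L,M \right)} = L + L^{2}$
$V{\left(j,G \right)} = -1 - \frac{G}{5}$ ($V{\left(j,G \right)} = - \frac{G - -5}{5} = - \frac{G + 5}{5} = - \frac{5 + G}{5} = -1 - \frac{G}{5}$)
$Z{\left(S \right)} = S \left(1 + S\right)$ ($Z{\left(S \right)} = 0 + S \left(1 + S\right) = S \left(1 + S\right)$)
$Z{\left(V{\left(0 \left(-3\right) 6 \cdot 0 \cdot 4,6 \right)} \right)} \left(-38\right) + 123 = \left(-1 - \frac{6}{5}\right) \left(1 - \frac{11}{5}\right) \left(-38\right) + 123 = - \frac{11 \left(1 - \frac{11}{5}\right)}{5} \left(-38\right) + 123 = \left(- \frac{11}{5}\right) \left(- \frac{6}{5}\right) \left(-38\right) + 123 = \frac{66}{25} \left(-38\right) + 123 = - \frac{2508}{25} + 123 = \frac{567}{25}$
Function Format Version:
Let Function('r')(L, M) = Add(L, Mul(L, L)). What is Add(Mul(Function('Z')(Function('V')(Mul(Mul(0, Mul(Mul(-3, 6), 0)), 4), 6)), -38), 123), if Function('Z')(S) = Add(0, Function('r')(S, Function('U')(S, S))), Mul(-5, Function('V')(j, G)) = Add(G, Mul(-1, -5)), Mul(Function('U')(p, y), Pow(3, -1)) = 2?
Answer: Rational(567, 25) ≈ 22.680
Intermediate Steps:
Function('U')(p, y) = 6 (Function('U')(p, y) = Mul(3, 2) = 6)
Function('r')(L, M) = Add(L, Pow(L, 2))
Function('V')(j, G) = Add(-1, Mul(Rational(-1, 5), G)) (Function('V')(j, G) = Mul(Rational(-1, 5), Add(G, Mul(-1, -5))) = Mul(Rational(-1, 5), Add(G, 5)) = Mul(Rational(-1, 5), Add(5, G)) = Add(-1, Mul(Rational(-1, 5), G)))
Function('Z')(S) = Mul(S, Add(1, S)) (Function('Z')(S) = Add(0, Mul(S, Add(1, S))) = Mul(S, Add(1, S)))
Add(Mul(Function('Z')(Function('V')(Mul(Mul(0, Mul(Mul(-3, 6), 0)), 4), 6)), -38), 123) = Add(Mul(Mul(Add(-1, Mul(Rational(-1, 5), 6)), Add(1, Add(-1, Mul(Rational(-1, 5), 6)))), -38), 123) = Add(Mul(Mul(Add(-1, Rational(-6, 5)), Add(1, Add(-1, Rational(-6, 5)))), -38), 123) = Add(Mul(Mul(Rational(-11, 5), Add(1, Rational(-11, 5))), -38), 123) = Add(Mul(Mul(Rational(-11, 5), Rational(-6, 5)), -38), 123) = Add(Mul(Rational(66, 25), -38), 123) = Add(Rational(-2508, 25), 123) = Rational(567, 25)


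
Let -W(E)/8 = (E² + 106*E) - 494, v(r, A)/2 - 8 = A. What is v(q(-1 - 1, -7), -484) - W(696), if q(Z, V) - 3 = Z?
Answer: 4460632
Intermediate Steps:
q(Z, V) = 3 + Z
v(r, A) = 16 + 2*A
W(E) = 3952 - 848*E - 8*E² (W(E) = -8*((E² + 106*E) - 494) = -8*(-494 + E² + 106*E) = 3952 - 848*E - 8*E²)
v(q(-1 - 1, -7), -484) - W(696) = (16 + 2*(-484)) - (3952 - 848*696 - 8*696²) = (16 - 968) - (3952 - 590208 - 8*484416) = -952 - (3952 - 590208 - 3875328) = -952 - 1*(-4461584) = -952 + 4461584 = 4460632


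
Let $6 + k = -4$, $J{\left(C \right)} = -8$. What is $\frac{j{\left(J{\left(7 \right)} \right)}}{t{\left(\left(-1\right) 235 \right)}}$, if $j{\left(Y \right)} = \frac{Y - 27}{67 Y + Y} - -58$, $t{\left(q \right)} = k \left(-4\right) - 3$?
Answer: $\frac{31587}{20128} \approx 1.5693$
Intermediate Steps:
$k = -10$ ($k = -6 - 4 = -10$)
$t{\left(q \right)} = 37$ ($t{\left(q \right)} = \left(-10\right) \left(-4\right) - 3 = 40 - 3 = 37$)
$j{\left(Y \right)} = 58 + \frac{-27 + Y}{68 Y}$ ($j{\left(Y \right)} = \frac{-27 + Y}{68 Y} + 58 = 58 + \frac{-27 + Y}{68 Y}$)
$\frac{j{\left(J{\left(7 \right)} \right)}}{t{\left(\left(-1\right) 235 \right)}} = \frac{\frac{3}{68} \frac{1}{-8} \left(-9 + 1315 \left(-8\right)\right)}{37} = \frac{3}{68} \left(- \frac{1}{8}\right) \left(-9 - 10520\right) \frac{1}{37} = \frac{3}{68} \left(- \frac{1}{8}\right) \left(-10529\right) \frac{1}{37} = \frac{31587}{544} \cdot \frac{1}{37} = \frac{31587}{20128}$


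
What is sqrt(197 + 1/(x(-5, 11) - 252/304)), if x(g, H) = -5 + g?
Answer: sqrt(133371265)/823 ≈ 14.032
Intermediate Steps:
sqrt(197 + 1/(x(-5, 11) - 252/304)) = sqrt(197 + 1/((-5 - 5) - 252/304)) = sqrt(197 + 1/(-10 - 252*1/304)) = sqrt(197 + 1/(-10 - 63/76)) = sqrt(197 + 1/(-823/76)) = sqrt(197 - 76/823) = sqrt(162055/823) = sqrt(133371265)/823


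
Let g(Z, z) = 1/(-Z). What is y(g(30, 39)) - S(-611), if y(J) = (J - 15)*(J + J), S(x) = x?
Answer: 275401/450 ≈ 612.00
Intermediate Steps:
g(Z, z) = -1/Z
y(J) = 2*J*(-15 + J) (y(J) = (-15 + J)*(2*J) = 2*J*(-15 + J))
y(g(30, 39)) - S(-611) = 2*(-1/30)*(-15 - 1/30) - 1*(-611) = 2*(-1*1/30)*(-15 - 1*1/30) + 611 = 2*(-1/30)*(-15 - 1/30) + 611 = 2*(-1/30)*(-451/30) + 611 = 451/450 + 611 = 275401/450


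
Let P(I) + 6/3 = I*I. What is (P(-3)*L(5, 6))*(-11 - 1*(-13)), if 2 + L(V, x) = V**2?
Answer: 322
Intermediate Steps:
L(V, x) = -2 + V**2
P(I) = -2 + I**2 (P(I) = -2 + I*I = -2 + I**2)
(P(-3)*L(5, 6))*(-11 - 1*(-13)) = ((-2 + (-3)**2)*(-2 + 5**2))*(-11 - 1*(-13)) = ((-2 + 9)*(-2 + 25))*(-11 + 13) = (7*23)*2 = 161*2 = 322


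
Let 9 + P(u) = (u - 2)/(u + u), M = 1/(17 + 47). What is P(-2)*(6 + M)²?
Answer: -148225/512 ≈ -289.50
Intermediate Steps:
M = 1/64 ≈ 0.015625
P(u) = -9 + (-2 + u)/(2*u) (P(u) = -9 + (u - 2)/(u + u) = -9 + (-2 + u)/((2*u)) = -9 + (-2 + u)*(1/(2*u)) = -9 + (-2 + u)/(2*u))
P(-2)*(6 + M)² = (-17/2 - 1/(-2))*(6 + 1/64)² = (-17/2 - 1*(-½))*(385/64)² = (-17/2 + ½)*(148225/4096) = -8*148225/4096 = -148225/512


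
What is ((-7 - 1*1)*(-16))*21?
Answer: 2688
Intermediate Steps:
((-7 - 1*1)*(-16))*21 = ((-7 - 1)*(-16))*21 = -8*(-16)*21 = 128*21 = 2688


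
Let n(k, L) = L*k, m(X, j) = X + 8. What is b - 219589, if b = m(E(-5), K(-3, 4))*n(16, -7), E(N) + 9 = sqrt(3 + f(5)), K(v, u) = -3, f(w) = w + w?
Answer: -219477 - 112*sqrt(13) ≈ -2.1988e+5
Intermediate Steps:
f(w) = 2*w
E(N) = -9 + sqrt(13) (E(N) = -9 + sqrt(3 + 2*5) = -9 + sqrt(3 + 10) = -9 + sqrt(13))
m(X, j) = 8 + X
b = 112 - 112*sqrt(13) (b = (8 + (-9 + sqrt(13)))*(-7*16) = (-1 + sqrt(13))*(-112) = 112 - 112*sqrt(13) ≈ -291.82)
b - 219589 = (112 - 112*sqrt(13)) - 219589 = -219477 - 112*sqrt(13)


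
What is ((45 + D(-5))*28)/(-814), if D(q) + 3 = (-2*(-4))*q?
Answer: -28/407 ≈ -0.068796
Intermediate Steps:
D(q) = -3 + 8*q (D(q) = -3 + (-2*(-4))*q = -3 + 8*q)
((45 + D(-5))*28)/(-814) = ((45 + (-3 + 8*(-5)))*28)/(-814) = ((45 + (-3 - 40))*28)*(-1/814) = ((45 - 43)*28)*(-1/814) = (2*28)*(-1/814) = 56*(-1/814) = -28/407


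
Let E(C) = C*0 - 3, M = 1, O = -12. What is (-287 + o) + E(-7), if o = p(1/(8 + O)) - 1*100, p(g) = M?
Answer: -389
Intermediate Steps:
p(g) = 1
E(C) = -3 (E(C) = 0 - 3 = -3)
o = -99 (o = 1 - 1*100 = 1 - 100 = -99)
(-287 + o) + E(-7) = (-287 - 99) - 3 = -386 - 3 = -389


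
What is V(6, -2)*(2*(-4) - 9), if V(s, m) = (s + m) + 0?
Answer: -68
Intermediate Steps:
V(s, m) = m + s (V(s, m) = (m + s) + 0 = m + s)
V(6, -2)*(2*(-4) - 9) = (-2 + 6)*(2*(-4) - 9) = 4*(-8 - 9) = 4*(-17) = -68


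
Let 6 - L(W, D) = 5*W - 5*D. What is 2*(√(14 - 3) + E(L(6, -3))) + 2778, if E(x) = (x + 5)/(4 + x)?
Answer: 97298/35 + 2*√11 ≈ 2786.6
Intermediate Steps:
L(W, D) = 6 - 5*W + 5*D (L(W, D) = 6 - (5*W - 5*D) = 6 - (-5*D + 5*W) = 6 + (-5*W + 5*D) = 6 - 5*W + 5*D)
E(x) = (5 + x)/(4 + x)
2*(√(14 - 3) + E(L(6, -3))) + 2778 = 2*(√(14 - 3) + (5 + (6 - 5*6 + 5*(-3)))/(4 + (6 - 5*6 + 5*(-3)))) + 2778 = 2*(√11 + (5 + (6 - 30 - 15))/(4 + (6 - 30 - 15))) + 2778 = 2*(√11 + (5 - 39)/(4 - 39)) + 2778 = 2*(√11 - 34/(-35)) + 2778 = 2*(√11 - 1/35*(-34)) + 2778 = 2*(√11 + 34/35) + 2778 = 2*(34/35 + √11) + 2778 = (68/35 + 2*√11) + 2778 = 97298/35 + 2*√11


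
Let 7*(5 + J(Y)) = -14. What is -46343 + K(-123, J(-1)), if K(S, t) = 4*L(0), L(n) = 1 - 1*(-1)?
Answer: -46335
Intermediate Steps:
J(Y) = -7 (J(Y) = -5 + (1/7)*(-14) = -5 - 2 = -7)
L(n) = 2 (L(n) = 1 + 1 = 2)
K(S, t) = 8 (K(S, t) = 4*2 = 8)
-46343 + K(-123, J(-1)) = -46343 + 8 = -46335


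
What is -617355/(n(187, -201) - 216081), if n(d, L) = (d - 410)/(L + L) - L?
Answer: 248176710/86783537 ≈ 2.8597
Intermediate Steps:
n(d, L) = -L + (-410 + d)/(2*L) (n(d, L) = (-410 + d)/((2*L)) - L = (-410 + d)*(1/(2*L)) - L = (-410 + d)/(2*L) - L = -L + (-410 + d)/(2*L))
-617355/(n(187, -201) - 216081) = -617355/((-205 + (½)*187 - 1*(-201)²)/(-201) - 216081) = -617355/(-(-205 + 187/2 - 1*40401)/201 - 216081) = -617355/(-(-205 + 187/2 - 40401)/201 - 216081) = -617355/(-1/201*(-81025/2) - 216081) = -617355/(81025/402 - 216081) = -617355/(-86783537/402) = -617355*(-402/86783537) = 248176710/86783537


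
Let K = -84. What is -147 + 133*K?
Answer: -11319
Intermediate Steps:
-147 + 133*K = -147 + 133*(-84) = -147 - 11172 = -11319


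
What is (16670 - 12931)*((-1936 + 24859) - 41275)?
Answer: -68618128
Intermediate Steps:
(16670 - 12931)*((-1936 + 24859) - 41275) = 3739*(22923 - 41275) = 3739*(-18352) = -68618128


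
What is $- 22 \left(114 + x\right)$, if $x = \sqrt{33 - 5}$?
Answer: $-2508 - 44 \sqrt{7} \approx -2624.4$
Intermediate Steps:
$x = 2 \sqrt{7}$ ($x = \sqrt{28} = 2 \sqrt{7} \approx 5.2915$)
$- 22 \left(114 + x\right) = - 22 \left(114 + 2 \sqrt{7}\right) = -2508 - 44 \sqrt{7}$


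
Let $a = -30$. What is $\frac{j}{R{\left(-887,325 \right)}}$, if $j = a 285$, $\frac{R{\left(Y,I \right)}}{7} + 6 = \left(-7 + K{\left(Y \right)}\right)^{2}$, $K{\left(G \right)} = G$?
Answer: $- \frac{285}{186487} \approx -0.0015283$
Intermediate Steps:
$R{\left(Y,I \right)} = -42 + 7 \left(-7 + Y\right)^{2}$
$j = -8550$ ($j = \left(-30\right) 285 = -8550$)
$\frac{j}{R{\left(-887,325 \right)}} = - \frac{8550}{-42 + 7 \left(-7 - 887\right)^{2}} = - \frac{8550}{-42 + 7 \left(-894\right)^{2}} = - \frac{8550}{-42 + 7 \cdot 799236} = - \frac{8550}{-42 + 5594652} = - \frac{8550}{5594610} = \left(-8550\right) \frac{1}{5594610} = - \frac{285}{186487}$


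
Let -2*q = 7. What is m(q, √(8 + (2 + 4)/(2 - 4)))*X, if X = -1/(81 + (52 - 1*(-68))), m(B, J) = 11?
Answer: -11/201 ≈ -0.054726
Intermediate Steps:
q = -7/2 (q = -½*7 = -7/2 ≈ -3.5000)
X = -1/201 (X = -1/(81 + (52 + 68)) = -1/(81 + 120) = -1/201 ≈ -0.0049751)
m(q, √(8 + (2 + 4)/(2 - 4)))*X = 11*(-1/201) = -11/201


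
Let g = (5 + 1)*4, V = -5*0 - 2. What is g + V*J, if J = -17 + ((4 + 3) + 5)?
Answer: 34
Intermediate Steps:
J = -5 (J = -17 + (7 + 5) = -17 + 12 = -5)
V = -2 (V = 0 - 2 = -2)
g = 24 (g = 6*4 = 24)
g + V*J = 24 - 2*(-5) = 24 + 10 = 34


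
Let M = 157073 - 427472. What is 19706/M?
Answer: -19706/270399 ≈ -0.072878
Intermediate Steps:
M = -270399
19706/M = 19706/(-270399) = 19706*(-1/270399) = -19706/270399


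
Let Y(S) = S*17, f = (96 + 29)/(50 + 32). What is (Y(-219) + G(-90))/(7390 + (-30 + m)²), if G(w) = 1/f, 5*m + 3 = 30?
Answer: -465293/999395 ≈ -0.46557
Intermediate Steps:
m = 27/5 (m = -⅗ + (⅕)*30 = -⅗ + 6 = 27/5 ≈ 5.4000)
f = 125/82 ≈ 1.5244
G(w) = 82/125 (G(w) = 1/(125/82) = 82/125)
Y(S) = 17*S
(Y(-219) + G(-90))/(7390 + (-30 + m)²) = (17*(-219) + 82/125)/(7390 + (-30 + 27/5)²) = (-3723 + 82/125)/(7390 + (-123/5)²) = -465293/(125*(7390 + 15129/25)) = -465293/(125*199879/25) = -465293/125*25/199879 = -465293/999395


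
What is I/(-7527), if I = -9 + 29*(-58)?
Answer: 1691/7527 ≈ 0.22466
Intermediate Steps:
I = -1691 (I = -9 - 1682 = -1691)
I/(-7527) = -1691/(-7527) = -1691*(-1/7527) = 1691/7527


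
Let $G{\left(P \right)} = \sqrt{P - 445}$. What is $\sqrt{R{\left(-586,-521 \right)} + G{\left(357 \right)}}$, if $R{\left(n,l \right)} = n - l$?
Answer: $\sqrt{-65 + 2 i \sqrt{22}} \approx 0.58027 + 8.0831 i$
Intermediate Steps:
$G{\left(P \right)} = \sqrt{-445 + P}$
$\sqrt{R{\left(-586,-521 \right)} + G{\left(357 \right)}} = \sqrt{\left(-586 - -521\right) + \sqrt{-445 + 357}} = \sqrt{\left(-586 + 521\right) + \sqrt{-88}} = \sqrt{-65 + 2 i \sqrt{22}}$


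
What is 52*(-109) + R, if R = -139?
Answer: -5807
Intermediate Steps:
52*(-109) + R = 52*(-109) - 139 = -5668 - 139 = -5807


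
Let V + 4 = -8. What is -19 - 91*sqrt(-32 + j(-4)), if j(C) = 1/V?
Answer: -19 - 91*I*sqrt(1155)/6 ≈ -19.0 - 515.44*I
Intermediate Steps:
V = -12 (V = -4 - 8 = -12)
j(C) = -1/12 (j(C) = 1/(-12) = -1/12)
-19 - 91*sqrt(-32 + j(-4)) = -19 - 91*sqrt(-32 - 1/12) = -19 - 91*I*sqrt(1155)/6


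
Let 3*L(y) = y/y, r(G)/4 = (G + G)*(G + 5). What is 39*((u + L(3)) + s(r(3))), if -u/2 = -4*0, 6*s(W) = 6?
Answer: 52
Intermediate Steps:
r(G) = 8*G*(5 + G) (r(G) = 4*((G + G)*(G + 5)) = 4*((2*G)*(5 + G)) = 4*(2*G*(5 + G)) = 8*G*(5 + G))
s(W) = 1 (s(W) = (⅙)*6 = 1)
L(y) = ⅓ (L(y) = (y/y)/3 = (⅓)*1 = ⅓)
u = 0 (u = -(-8)*0 = -2*0 = 0)
39*((u + L(3)) + s(r(3))) = 39*((0 + ⅓) + 1) = 39*(⅓ + 1) = 39*(4/3) = 52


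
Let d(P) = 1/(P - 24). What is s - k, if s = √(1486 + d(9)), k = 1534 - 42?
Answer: -1492 + √334335/15 ≈ -1453.5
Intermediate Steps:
k = 1492
d(P) = 1/(-24 + P)
s = √334335/15 (s = √(1486 + 1/(-24 + 9)) = √(1486 + 1/(-15)) = √(1486 - 1/15) = √(22289/15) = √334335/15 ≈ 38.548)
s - k = √334335/15 - 1*1492 = √334335/15 - 1492 = -1492 + √334335/15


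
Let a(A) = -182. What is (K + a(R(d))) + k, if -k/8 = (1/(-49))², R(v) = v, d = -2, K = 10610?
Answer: 25037620/2401 ≈ 10428.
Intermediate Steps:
k = -8/2401 (k = -8*(1/(-49))² = -8*(-1/49)² = -8*1/2401 = -8/2401 ≈ -0.0033319)
(K + a(R(d))) + k = (10610 - 182) - 8/2401 = 10428 - 8/2401 = 25037620/2401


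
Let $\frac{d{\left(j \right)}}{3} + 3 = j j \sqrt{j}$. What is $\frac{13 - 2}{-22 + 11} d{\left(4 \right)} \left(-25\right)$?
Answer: $2175$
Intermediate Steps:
$d{\left(j \right)} = -9 + 3 j^{\frac{5}{2}}$ ($d{\left(j \right)} = -9 + 3 j j \sqrt{j} = -9 + 3 j^{2} \sqrt{j} = -9 + 3 j^{\frac{5}{2}}$)
$\frac{13 - 2}{-22 + 11} d{\left(4 \right)} \left(-25\right) = \frac{13 - 2}{-22 + 11} \left(-9 + 3 \cdot 4^{\frac{5}{2}}\right) \left(-25\right) = \frac{11}{-11} \left(-9 + 3 \cdot 32\right) \left(-25\right) = 11 \left(- \frac{1}{11}\right) \left(-9 + 96\right) \left(-25\right) = \left(-1\right) 87 \left(-25\right) = \left(-87\right) \left(-25\right) = 2175$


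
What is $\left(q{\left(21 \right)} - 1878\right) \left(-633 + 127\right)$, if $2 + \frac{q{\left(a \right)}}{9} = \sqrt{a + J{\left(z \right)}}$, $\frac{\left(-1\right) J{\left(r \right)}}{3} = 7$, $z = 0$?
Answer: $959376$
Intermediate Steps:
$J{\left(r \right)} = -21$ ($J{\left(r \right)} = \left(-3\right) 7 = -21$)
$q{\left(a \right)} = -18 + 9 \sqrt{-21 + a}$ ($q{\left(a \right)} = -18 + 9 \sqrt{a - 21} = -18 + 9 \sqrt{-21 + a}$)
$\left(q{\left(21 \right)} - 1878\right) \left(-633 + 127\right) = \left(\left(-18 + 9 \sqrt{-21 + 21}\right) - 1878\right) \left(-633 + 127\right) = \left(\left(-18 + 9 \sqrt{0}\right) - 1878\right) \left(-506\right) = \left(\left(-18 + 9 \cdot 0\right) - 1878\right) \left(-506\right) = \left(\left(-18 + 0\right) - 1878\right) \left(-506\right) = \left(-18 - 1878\right) \left(-506\right) = \left(-1896\right) \left(-506\right) = 959376$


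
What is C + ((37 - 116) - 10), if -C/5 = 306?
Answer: -1619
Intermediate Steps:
C = -1530 (C = -5*306 = -1530)
C + ((37 - 116) - 10) = -1530 + ((37 - 116) - 10) = -1530 + (-79 - 10) = -1530 - 89 = -1619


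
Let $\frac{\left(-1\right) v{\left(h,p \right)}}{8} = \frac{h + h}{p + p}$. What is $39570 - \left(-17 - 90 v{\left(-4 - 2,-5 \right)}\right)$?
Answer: $38723$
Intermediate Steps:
$v{\left(h,p \right)} = - \frac{8 h}{p}$ ($v{\left(h,p \right)} = - 8 \frac{h + h}{p + p} = - 8 \frac{2 h}{2 p} = - 8 \cdot 2 h \frac{1}{2 p} = - 8 \frac{h}{p} = - \frac{8 h}{p}$)
$39570 - \left(-17 - 90 v{\left(-4 - 2,-5 \right)}\right) = 39570 - \left(-17 - 90 \left(- \frac{8 \left(-4 - 2\right)}{-5}\right)\right) = 39570 - \left(-17 - 90 \left(\left(-8\right) \left(-4 - 2\right) \left(- \frac{1}{5}\right)\right)\right) = 39570 - \left(-17 - 90 \left(\left(-8\right) \left(-6\right) \left(- \frac{1}{5}\right)\right)\right) = 39570 - \left(-17 - -864\right) = 39570 - \left(-17 + 864\right) = 39570 - 847 = 38723$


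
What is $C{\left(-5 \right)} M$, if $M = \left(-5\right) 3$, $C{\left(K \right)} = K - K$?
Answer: $0$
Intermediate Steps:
$C{\left(K \right)} = 0$
$M = -15$
$C{\left(-5 \right)} M = 0 \left(-15\right) = 0$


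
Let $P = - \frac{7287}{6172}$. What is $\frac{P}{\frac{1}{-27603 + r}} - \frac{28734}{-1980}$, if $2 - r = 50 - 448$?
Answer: $\frac{32722441919}{1018380} \approx 32132.0$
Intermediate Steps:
$r = 400$ ($r = 2 - \left(50 - 448\right) = 2 - -398 = 2 + 398 = 400$)
$P = - \frac{7287}{6172}$ ($P = \left(-7287\right) \frac{1}{6172} = - \frac{7287}{6172} \approx -1.1807$)
$\frac{P}{\frac{1}{-27603 + r}} - \frac{28734}{-1980} = - \frac{7287}{6172 \frac{1}{-27603 + 400}} - \frac{28734}{-1980} = - \frac{7287}{6172 \frac{1}{-27203}} - - \frac{4789}{330} = - \frac{7287}{6172 \left(- \frac{1}{27203}\right)} + \frac{4789}{330} = \left(- \frac{7287}{6172}\right) \left(-27203\right) + \frac{4789}{330} = \frac{198228261}{6172} + \frac{4789}{330} = \frac{32722441919}{1018380}$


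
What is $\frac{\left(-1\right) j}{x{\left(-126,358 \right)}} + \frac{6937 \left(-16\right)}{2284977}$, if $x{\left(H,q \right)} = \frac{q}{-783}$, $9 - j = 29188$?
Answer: $- \frac{52205267995525}{818021766} \approx -63819.0$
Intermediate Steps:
$j = -29179$ ($j = 9 - 29188 = -29179$)
$x{\left(H,q \right)} = - \frac{q}{783}$ ($x{\left(H,q \right)} = q \left(- \frac{1}{783}\right) = - \frac{q}{783}$)
$\frac{\left(-1\right) j}{x{\left(-126,358 \right)}} + \frac{6937 \left(-16\right)}{2284977} = \frac{\left(-1\right) \left(-29179\right)}{\left(- \frac{1}{783}\right) 358} + \frac{6937 \left(-16\right)}{2284977} = \frac{29179}{- \frac{358}{783}} - \frac{110992}{2284977} = 29179 \left(- \frac{783}{358}\right) - \frac{110992}{2284977} = - \frac{22847157}{358} - \frac{110992}{2284977} = - \frac{52205267995525}{818021766}$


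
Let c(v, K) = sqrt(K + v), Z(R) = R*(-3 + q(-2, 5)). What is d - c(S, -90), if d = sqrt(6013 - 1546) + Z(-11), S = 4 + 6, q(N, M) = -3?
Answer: 66 + sqrt(4467) - 4*I*sqrt(5) ≈ 132.84 - 8.9443*I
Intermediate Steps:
Z(R) = -6*R (Z(R) = R*(-3 - 3) = R*(-6) = -6*R)
S = 10
d = 66 + sqrt(4467) (d = sqrt(6013 - 1546) - 6*(-11) = sqrt(4467) + 66 = 66 + sqrt(4467) ≈ 132.84)
d - c(S, -90) = (66 + sqrt(4467)) - sqrt(-90 + 10) = (66 + sqrt(4467)) - sqrt(-80) = (66 + sqrt(4467)) - 4*I*sqrt(5) = 66 + sqrt(4467) - 4*I*sqrt(5)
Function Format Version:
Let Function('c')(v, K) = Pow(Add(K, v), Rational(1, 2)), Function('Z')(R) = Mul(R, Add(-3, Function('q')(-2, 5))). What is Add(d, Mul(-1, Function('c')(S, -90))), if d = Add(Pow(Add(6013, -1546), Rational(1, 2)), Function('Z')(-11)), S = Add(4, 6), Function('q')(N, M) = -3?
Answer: Add(66, Pow(4467, Rational(1, 2)), Mul(-4, I, Pow(5, Rational(1, 2)))) ≈ Add(132.84, Mul(-8.9443, I))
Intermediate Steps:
Function('Z')(R) = Mul(-6, R) (Function('Z')(R) = Mul(R, Add(-3, -3)) = Mul(R, -6) = Mul(-6, R))
S = 10
d = Add(66, Pow(4467, Rational(1, 2))) (d = Add(Pow(Add(6013, -1546), Rational(1, 2)), Mul(-6, -11)) = Add(Pow(4467, Rational(1, 2)), 66) = Add(66, Pow(4467, Rational(1, 2))) ≈ 132.84)
Add(d, Mul(-1, Function('c')(S, -90))) = Add(Add(66, Pow(4467, Rational(1, 2))), Mul(-1, Pow(Add(-90, 10), Rational(1, 2)))) = Add(Add(66, Pow(4467, Rational(1, 2))), Mul(-1, Pow(-80, Rational(1, 2)))) = Add(Add(66, Pow(4467, Rational(1, 2))), Mul(-1, Mul(4, I, Pow(5, Rational(1, 2))))) = Add(Add(66, Pow(4467, Rational(1, 2))), Mul(-4, I, Pow(5, Rational(1, 2)))) = Add(66, Pow(4467, Rational(1, 2)), Mul(-4, I, Pow(5, Rational(1, 2))))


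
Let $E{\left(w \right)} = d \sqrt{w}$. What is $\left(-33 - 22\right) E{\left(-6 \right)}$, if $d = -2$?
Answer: $110 i \sqrt{6} \approx 269.44 i$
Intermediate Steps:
$E{\left(w \right)} = - 2 \sqrt{w}$
$\left(-33 - 22\right) E{\left(-6 \right)} = \left(-33 - 22\right) \left(- 2 \sqrt{-6}\right) = - 55 \left(- 2 i \sqrt{6}\right) = 110 i \sqrt{6}$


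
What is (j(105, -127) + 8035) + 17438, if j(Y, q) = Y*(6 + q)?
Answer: 12768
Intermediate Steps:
(j(105, -127) + 8035) + 17438 = (105*(6 - 127) + 8035) + 17438 = (105*(-121) + 8035) + 17438 = (-12705 + 8035) + 17438 = -4670 + 17438 = 12768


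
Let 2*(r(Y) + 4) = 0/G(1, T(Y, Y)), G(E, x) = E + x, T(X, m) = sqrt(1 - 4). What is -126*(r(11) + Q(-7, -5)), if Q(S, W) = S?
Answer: 1386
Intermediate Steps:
T(X, m) = I*sqrt(3) (T(X, m) = sqrt(-3) = I*sqrt(3))
r(Y) = -4 (r(Y) = -4 + (0/(1 + I*sqrt(3)))/2 = -4 + (1/2)*0 = -4 + 0 = -4)
-126*(r(11) + Q(-7, -5)) = -126*(-4 - 7) = -126*(-11) = 1386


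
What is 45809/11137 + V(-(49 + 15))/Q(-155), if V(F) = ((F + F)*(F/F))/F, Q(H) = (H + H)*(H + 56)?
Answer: 702950242/170897265 ≈ 4.1133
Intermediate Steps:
Q(H) = 2*H*(56 + H) (Q(H) = (2*H)*(56 + H) = 2*H*(56 + H))
V(F) = 2 (V(F) = ((2*F)*1)/F = (2*F)/F = 2)
45809/11137 + V(-(49 + 15))/Q(-155) = 45809/11137 + 2/((2*(-155)*(56 - 155))) = 45809*(1/11137) + 2/((2*(-155)*(-99))) = 45809/11137 + 2/30690 = 45809/11137 + 2*(1/30690) = 45809/11137 + 1/15345 = 702950242/170897265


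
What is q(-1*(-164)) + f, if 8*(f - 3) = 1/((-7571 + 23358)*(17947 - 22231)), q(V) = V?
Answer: 90355694687/541052064 ≈ 167.00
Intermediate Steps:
f = 1623156191/541052064 (f = 3 + 1/(8*(((-7571 + 23358)*(17947 - 22231)))) = 3 + 1/(8*((15787*(-4284)))) = 3 + (⅛)/(-67631508) = 3 + (⅛)*(-1/67631508) = 3 - 1/541052064 = 1623156191/541052064 ≈ 3.0000)
q(-1*(-164)) + f = -1*(-164) + 1623156191/541052064 = 164 + 1623156191/541052064 = 90355694687/541052064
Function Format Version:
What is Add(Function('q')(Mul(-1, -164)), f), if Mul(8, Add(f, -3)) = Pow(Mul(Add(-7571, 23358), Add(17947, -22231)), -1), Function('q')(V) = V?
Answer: Rational(90355694687, 541052064) ≈ 167.00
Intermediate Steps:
f = Rational(1623156191, 541052064) (f = Add(3, Mul(Rational(1, 8), Pow(Mul(Add(-7571, 23358), Add(17947, -22231)), -1))) = Add(3, Mul(Rational(1, 8), Pow(Mul(15787, -4284), -1))) = Add(3, Mul(Rational(1, 8), Pow(-67631508, -1))) = Add(3, Mul(Rational(1, 8), Rational(-1, 67631508))) = Add(3, Rational(-1, 541052064)) = Rational(1623156191, 541052064) ≈ 3.0000)
Add(Function('q')(Mul(-1, -164)), f) = Add(Mul(-1, -164), Rational(1623156191, 541052064)) = Add(164, Rational(1623156191, 541052064)) = Rational(90355694687, 541052064)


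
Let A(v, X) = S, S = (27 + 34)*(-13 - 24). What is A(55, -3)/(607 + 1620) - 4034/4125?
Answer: -18293843/9186375 ≈ -1.9914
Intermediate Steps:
S = -2257 (S = 61*(-37) = -2257)
A(v, X) = -2257
A(55, -3)/(607 + 1620) - 4034/4125 = -2257/(607 + 1620) - 4034/4125 = -2257/2227 - 4034*1/4125 = -2257*1/2227 - 4034/4125 = -2257/2227 - 4034/4125 = -18293843/9186375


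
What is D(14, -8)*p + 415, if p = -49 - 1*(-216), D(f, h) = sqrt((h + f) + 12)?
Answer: 415 + 501*sqrt(2) ≈ 1123.5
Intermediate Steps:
D(f, h) = sqrt(12 + f + h) (D(f, h) = sqrt((f + h) + 12) = sqrt(12 + f + h))
p = 167 (p = -49 + 216 = 167)
D(14, -8)*p + 415 = sqrt(12 + 14 - 8)*167 + 415 = sqrt(18)*167 + 415 = (3*sqrt(2))*167 + 415 = 501*sqrt(2) + 415 = 415 + 501*sqrt(2)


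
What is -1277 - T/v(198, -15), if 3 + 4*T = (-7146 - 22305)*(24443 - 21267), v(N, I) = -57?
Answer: -31275845/76 ≈ -4.1152e+5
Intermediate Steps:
T = -93536379/4 (T = -3/4 + ((-7146 - 22305)*(24443 - 21267))/4 = -3/4 + (-29451*3176)/4 = -3/4 + (1/4)*(-93536376) = -3/4 - 23384094 = -93536379/4 ≈ -2.3384e+7)
-1277 - T/v(198, -15) = -1277 - (-93536379)/(4*(-57)) = -1277 - (-93536379)*(-1)/(4*57) = -1277 - 1*31178793/76 = -1277 - 31178793/76 = -31275845/76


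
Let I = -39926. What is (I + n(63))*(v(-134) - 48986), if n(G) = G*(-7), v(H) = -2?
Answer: 1977498596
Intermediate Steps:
n(G) = -7*G
(I + n(63))*(v(-134) - 48986) = (-39926 - 7*63)*(-2 - 48986) = (-39926 - 441)*(-48988) = -40367*(-48988) = 1977498596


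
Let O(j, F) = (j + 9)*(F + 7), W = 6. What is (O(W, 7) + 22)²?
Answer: 53824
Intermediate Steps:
O(j, F) = (7 + F)*(9 + j) (O(j, F) = (9 + j)*(7 + F) = (7 + F)*(9 + j))
(O(W, 7) + 22)² = ((63 + 7*6 + 9*7 + 7*6) + 22)² = ((63 + 42 + 63 + 42) + 22)² = (210 + 22)² = 232² = 53824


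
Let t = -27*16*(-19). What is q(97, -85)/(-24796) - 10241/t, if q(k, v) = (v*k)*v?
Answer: -79030361/2677968 ≈ -29.511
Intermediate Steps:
q(k, v) = k*v² (q(k, v) = (k*v)*v = k*v²)
t = 8208 (t = -432*(-19) = 8208)
q(97, -85)/(-24796) - 10241/t = (97*(-85)²)/(-24796) - 10241/8208 = (97*7225)*(-1/24796) - 10241*1/8208 = 700825*(-1/24796) - 539/432 = -700825/24796 - 539/432 = -79030361/2677968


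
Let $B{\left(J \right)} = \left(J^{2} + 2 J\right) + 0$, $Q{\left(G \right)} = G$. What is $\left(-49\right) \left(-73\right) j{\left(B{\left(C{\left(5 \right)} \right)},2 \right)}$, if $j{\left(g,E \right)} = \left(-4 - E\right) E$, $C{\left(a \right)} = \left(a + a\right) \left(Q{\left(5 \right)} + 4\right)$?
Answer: $-42924$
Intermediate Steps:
$C{\left(a \right)} = 18 a$ ($C{\left(a \right)} = \left(a + a\right) \left(5 + 4\right) = 2 a 9 = 18 a$)
$B{\left(J \right)} = J^{2} + 2 J$
$j{\left(g,E \right)} = E \left(-4 - E\right)$
$\left(-49\right) \left(-73\right) j{\left(B{\left(C{\left(5 \right)} \right)},2 \right)} = \left(-49\right) \left(-73\right) \left(\left(-1\right) 2 \left(4 + 2\right)\right) = 3577 \left(\left(-1\right) 2 \cdot 6\right) = 3577 \left(-12\right) = -42924$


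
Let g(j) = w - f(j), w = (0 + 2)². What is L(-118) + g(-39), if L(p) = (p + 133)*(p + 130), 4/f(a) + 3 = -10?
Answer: 2396/13 ≈ 184.31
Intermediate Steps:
f(a) = -4/13 (f(a) = 4/(-3 - 10) = 4/(-13) = 4*(-1/13) = -4/13)
w = 4 (w = 2² = 4)
g(j) = 56/13 (g(j) = 4 - 1*(-4/13) = 4 + 4/13 = 56/13)
L(p) = (130 + p)*(133 + p) (L(p) = (133 + p)*(130 + p) = (130 + p)*(133 + p))
L(-118) + g(-39) = (17290 + (-118)² + 263*(-118)) + 56/13 = (17290 + 13924 - 31034) + 56/13 = 180 + 56/13 = 2396/13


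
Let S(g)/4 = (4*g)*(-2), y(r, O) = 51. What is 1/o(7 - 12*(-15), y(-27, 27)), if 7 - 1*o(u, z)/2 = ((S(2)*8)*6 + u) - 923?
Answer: 1/7630 ≈ 0.00013106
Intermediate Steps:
S(g) = -32*g (S(g) = 4*((4*g)*(-2)) = 4*(-8*g) = -32*g)
o(u, z) = 8004 - 2*u (o(u, z) = 14 - 2*(((-32*2*8)*6 + u) - 923) = 14 - 2*((-64*8*6 + u) - 923) = 14 - 2*((-512*6 + u) - 923) = 14 - 2*((-3072 + u) - 923) = 14 - 2*(-3995 + u) = 14 + (7990 - 2*u) = 8004 - 2*u)
1/o(7 - 12*(-15), y(-27, 27)) = 1/(8004 - 2*(7 - 12*(-15))) = 1/(8004 - 2*(7 + 180)) = 1/(8004 - 2*187) = 1/(8004 - 374) = 1/7630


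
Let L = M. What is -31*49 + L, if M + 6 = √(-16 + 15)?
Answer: -1525 + I ≈ -1525.0 + 1.0*I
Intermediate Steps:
M = -6 + I (M = -6 + √(-16 + 15) = -6 + √(-1) = -6 + I ≈ -6.0 + 1.0*I)
L = -6 + I ≈ -6.0 + 1.0*I
-31*49 + L = -31*49 + (-6 + I) = -1519 + (-6 + I) = -1525 + I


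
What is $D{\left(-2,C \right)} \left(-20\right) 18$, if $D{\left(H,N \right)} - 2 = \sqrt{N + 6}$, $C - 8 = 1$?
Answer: $-720 - 360 \sqrt{15} \approx -2114.3$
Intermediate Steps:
$C = 9$ ($C = 8 + 1 = 9$)
$D{\left(H,N \right)} = 2 + \sqrt{6 + N}$ ($D{\left(H,N \right)} = 2 + \sqrt{N + 6} = 2 + \sqrt{6 + N}$)
$D{\left(-2,C \right)} \left(-20\right) 18 = \left(2 + \sqrt{6 + 9}\right) \left(-20\right) 18 = \left(2 + \sqrt{15}\right) \left(-20\right) 18 = \left(-40 - 20 \sqrt{15}\right) 18 = -720 - 360 \sqrt{15}$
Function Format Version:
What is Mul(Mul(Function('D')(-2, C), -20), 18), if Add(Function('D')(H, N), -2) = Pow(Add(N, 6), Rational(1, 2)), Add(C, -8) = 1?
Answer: Add(-720, Mul(-360, Pow(15, Rational(1, 2)))) ≈ -2114.3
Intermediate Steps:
C = 9 (C = Add(8, 1) = 9)
Function('D')(H, N) = Add(2, Pow(Add(6, N), Rational(1, 2))) (Function('D')(H, N) = Add(2, Pow(Add(N, 6), Rational(1, 2))) = Add(2, Pow(Add(6, N), Rational(1, 2))))
Mul(Mul(Function('D')(-2, C), -20), 18) = Mul(Mul(Add(2, Pow(Add(6, 9), Rational(1, 2))), -20), 18) = Mul(Mul(Add(2, Pow(15, Rational(1, 2))), -20), 18) = Mul(Add(-40, Mul(-20, Pow(15, Rational(1, 2)))), 18) = Add(-720, Mul(-360, Pow(15, Rational(1, 2))))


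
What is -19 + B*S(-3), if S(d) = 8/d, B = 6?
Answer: -35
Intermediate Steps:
-19 + B*S(-3) = -19 + 6*(8/(-3)) = -19 + 6*(8*(-⅓)) = -19 + 6*(-8/3) = -19 - 16 = -35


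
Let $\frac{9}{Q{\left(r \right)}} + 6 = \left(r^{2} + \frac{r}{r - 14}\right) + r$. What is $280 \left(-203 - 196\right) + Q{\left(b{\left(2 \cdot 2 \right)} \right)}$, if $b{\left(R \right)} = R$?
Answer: $- \frac{7596915}{68} \approx -1.1172 \cdot 10^{5}$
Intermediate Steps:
$Q{\left(r \right)} = \frac{9}{-6 + r + r^{2} + \frac{r}{-14 + r}}$ ($Q{\left(r \right)} = \frac{9}{-6 + \left(\left(r^{2} + \frac{r}{r - 14}\right) + r\right)} = \frac{9}{-6 + \left(\left(r^{2} + \frac{r}{-14 + r}\right) + r\right)} = \frac{9}{-6 + \left(r + r^{2} + \frac{r}{-14 + r}\right)} = \frac{9}{-6 + r + r^{2} + \frac{r}{-14 + r}}$)
$280 \left(-203 - 196\right) + Q{\left(b{\left(2 \cdot 2 \right)} \right)} = 280 \left(-203 - 196\right) + \frac{9 \left(-14 + 2 \cdot 2\right)}{84 + \left(2 \cdot 2\right)^{3} - 19 \cdot 2 \cdot 2 - 13 \left(2 \cdot 2\right)^{2}} = 280 \left(-399\right) + \frac{9 \left(-14 + 4\right)}{84 + 4^{3} - 76 - 13 \cdot 4^{2}} = -111720 + 9 \frac{1}{84 + 64 - 76 - 208} \left(-10\right) = -111720 + 9 \frac{1}{-136} \left(-10\right) = -111720 + 9 \left(- \frac{1}{136}\right) \left(-10\right) = -111720 + \frac{45}{68} = - \frac{7596915}{68}$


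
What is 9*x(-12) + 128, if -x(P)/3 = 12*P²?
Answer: -46528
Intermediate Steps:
x(P) = -36*P²
9*x(-12) + 128 = 9*(-36*(-12)²) + 128 = 9*(-36*144) + 128 = 9*(-5184) + 128 = -46656 + 128 = -46528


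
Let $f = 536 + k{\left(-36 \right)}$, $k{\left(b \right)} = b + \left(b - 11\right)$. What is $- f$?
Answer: $-453$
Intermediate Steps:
$k{\left(b \right)} = -11 + 2 b$ ($k{\left(b \right)} = b + \left(-11 + b\right) = -11 + 2 b$)
$f = 453$ ($f = 536 + \left(-11 + 2 \left(-36\right)\right) = 536 - 83 = 453$)
$- f = \left(-1\right) 453 = -453$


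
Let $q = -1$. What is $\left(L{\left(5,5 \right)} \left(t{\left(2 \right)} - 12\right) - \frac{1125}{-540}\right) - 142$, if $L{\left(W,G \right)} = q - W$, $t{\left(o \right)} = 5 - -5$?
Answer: $- \frac{1535}{12} \approx -127.92$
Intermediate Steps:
$t{\left(o \right)} = 10$ ($t{\left(o \right)} = 5 + 5 = 10$)
$L{\left(W,G \right)} = -1 - W$
$\left(L{\left(5,5 \right)} \left(t{\left(2 \right)} - 12\right) - \frac{1125}{-540}\right) - 142 = \left(\left(-1 - 5\right) \left(10 - 12\right) - \frac{1125}{-540}\right) - 142 = \left(\left(-1 - 5\right) \left(-2\right) - - \frac{25}{12}\right) - 142 = \left(\left(-6\right) \left(-2\right) + \frac{25}{12}\right) - 142 = \left(12 + \frac{25}{12}\right) - 142 = \frac{169}{12} - 142 = - \frac{1535}{12}$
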